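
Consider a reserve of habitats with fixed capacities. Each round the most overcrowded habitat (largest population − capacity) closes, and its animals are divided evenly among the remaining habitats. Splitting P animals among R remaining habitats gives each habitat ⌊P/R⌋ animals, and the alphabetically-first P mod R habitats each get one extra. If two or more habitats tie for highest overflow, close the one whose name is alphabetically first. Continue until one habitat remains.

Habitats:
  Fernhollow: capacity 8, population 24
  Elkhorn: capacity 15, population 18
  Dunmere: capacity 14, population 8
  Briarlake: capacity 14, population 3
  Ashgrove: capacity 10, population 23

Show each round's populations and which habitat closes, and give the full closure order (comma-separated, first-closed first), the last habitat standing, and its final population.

Closure order: Fernhollow, Ashgrove, Elkhorn, Dunmere
Last habitat: Briarlake with 76 animals

Round 1: Ashgrove=23 Briarlake=3 Dunmere=8 Elkhorn=18 Fernhollow=24 → close Fernhollow (overflow 16)
  24÷4 = 6 each, +1 to first 0
Round 2: Ashgrove=29 Briarlake=9 Dunmere=14 Elkhorn=24 → close Ashgrove (overflow 19)
  29÷3 = 9 each, +1 to first 2
Round 3: Briarlake=19 Dunmere=24 Elkhorn=33 → close Elkhorn (overflow 18)
  33÷2 = 16 each, +1 to first 1
Round 4: Briarlake=36 Dunmere=40 → close Dunmere (overflow 26)
  40÷1 = 40 each, +1 to first 0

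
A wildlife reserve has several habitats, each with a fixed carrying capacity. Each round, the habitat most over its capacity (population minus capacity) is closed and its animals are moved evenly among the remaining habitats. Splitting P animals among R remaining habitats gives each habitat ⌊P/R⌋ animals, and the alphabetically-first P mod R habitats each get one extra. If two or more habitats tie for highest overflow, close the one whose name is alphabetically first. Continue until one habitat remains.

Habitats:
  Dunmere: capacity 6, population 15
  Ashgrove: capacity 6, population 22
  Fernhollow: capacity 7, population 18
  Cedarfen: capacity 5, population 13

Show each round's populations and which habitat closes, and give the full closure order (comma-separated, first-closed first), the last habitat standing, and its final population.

Round 1: Ashgrove=22 Cedarfen=13 Dunmere=15 Fernhollow=18 → close Ashgrove (overflow 16)
  22÷3 = 7 each, +1 to first 1
Round 2: Cedarfen=21 Dunmere=22 Fernhollow=25 → close Fernhollow (overflow 18)
  25÷2 = 12 each, +1 to first 1
Round 3: Cedarfen=34 Dunmere=34 → close Cedarfen (overflow 29)
  34÷1 = 34 each, +1 to first 0

Closure order: Ashgrove, Fernhollow, Cedarfen
Last habitat: Dunmere with 68 animals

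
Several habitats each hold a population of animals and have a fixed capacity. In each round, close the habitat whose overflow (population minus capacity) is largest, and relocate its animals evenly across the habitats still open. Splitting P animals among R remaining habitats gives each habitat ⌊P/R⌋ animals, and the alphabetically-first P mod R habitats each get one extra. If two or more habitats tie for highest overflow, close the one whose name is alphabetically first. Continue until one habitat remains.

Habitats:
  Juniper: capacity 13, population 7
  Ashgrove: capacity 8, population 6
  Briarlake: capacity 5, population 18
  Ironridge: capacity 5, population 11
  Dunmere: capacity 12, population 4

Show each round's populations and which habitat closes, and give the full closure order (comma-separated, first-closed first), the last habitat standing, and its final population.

Closure order: Briarlake, Ironridge, Ashgrove, Juniper
Last habitat: Dunmere with 46 animals

Round 1: Ashgrove=6 Briarlake=18 Dunmere=4 Ironridge=11 Juniper=7 → close Briarlake (overflow 13)
  18÷4 = 4 each, +1 to first 2
Round 2: Ashgrove=11 Dunmere=9 Ironridge=15 Juniper=11 → close Ironridge (overflow 10)
  15÷3 = 5 each, +1 to first 0
Round 3: Ashgrove=16 Dunmere=14 Juniper=16 → close Ashgrove (overflow 8)
  16÷2 = 8 each, +1 to first 0
Round 4: Dunmere=22 Juniper=24 → close Juniper (overflow 11)
  24÷1 = 24 each, +1 to first 0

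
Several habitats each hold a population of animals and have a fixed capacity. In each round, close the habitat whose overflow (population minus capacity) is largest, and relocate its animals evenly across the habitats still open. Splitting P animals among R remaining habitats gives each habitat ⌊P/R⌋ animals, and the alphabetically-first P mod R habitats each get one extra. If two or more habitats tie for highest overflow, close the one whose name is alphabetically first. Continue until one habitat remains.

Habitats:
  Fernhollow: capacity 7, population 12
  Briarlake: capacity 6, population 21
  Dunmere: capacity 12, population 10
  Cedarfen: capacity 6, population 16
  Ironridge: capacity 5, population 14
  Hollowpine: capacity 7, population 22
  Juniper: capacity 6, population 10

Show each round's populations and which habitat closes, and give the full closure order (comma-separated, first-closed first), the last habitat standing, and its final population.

Round 1: Briarlake=21 Cedarfen=16 Dunmere=10 Fernhollow=12 Hollowpine=22 Ironridge=14 Juniper=10 → close Briarlake (overflow 15)
  21÷6 = 3 each, +1 to first 3
Round 2: Cedarfen=20 Dunmere=14 Fernhollow=16 Hollowpine=25 Ironridge=17 Juniper=13 → close Hollowpine (overflow 18)
  25÷5 = 5 each, +1 to first 0
Round 3: Cedarfen=25 Dunmere=19 Fernhollow=21 Ironridge=22 Juniper=18 → close Cedarfen (overflow 19)
  25÷4 = 6 each, +1 to first 1
Round 4: Dunmere=26 Fernhollow=27 Ironridge=28 Juniper=24 → close Ironridge (overflow 23)
  28÷3 = 9 each, +1 to first 1
Round 5: Dunmere=36 Fernhollow=36 Juniper=33 → close Fernhollow (overflow 29)
  36÷2 = 18 each, +1 to first 0
Round 6: Dunmere=54 Juniper=51 → close Juniper (overflow 45)
  51÷1 = 51 each, +1 to first 0

Closure order: Briarlake, Hollowpine, Cedarfen, Ironridge, Fernhollow, Juniper
Last habitat: Dunmere with 105 animals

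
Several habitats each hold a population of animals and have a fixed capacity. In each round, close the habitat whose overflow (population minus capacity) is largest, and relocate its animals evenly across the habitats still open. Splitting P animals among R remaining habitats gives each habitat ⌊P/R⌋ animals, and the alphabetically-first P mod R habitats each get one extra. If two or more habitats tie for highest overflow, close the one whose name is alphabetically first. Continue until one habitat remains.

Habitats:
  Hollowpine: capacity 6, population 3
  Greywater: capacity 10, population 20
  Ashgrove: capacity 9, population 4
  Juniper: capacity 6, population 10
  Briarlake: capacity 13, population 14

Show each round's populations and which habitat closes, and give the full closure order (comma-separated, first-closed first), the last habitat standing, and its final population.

Round 1: Ashgrove=4 Briarlake=14 Greywater=20 Hollowpine=3 Juniper=10 → close Greywater (overflow 10)
  20÷4 = 5 each, +1 to first 0
Round 2: Ashgrove=9 Briarlake=19 Hollowpine=8 Juniper=15 → close Juniper (overflow 9)
  15÷3 = 5 each, +1 to first 0
Round 3: Ashgrove=14 Briarlake=24 Hollowpine=13 → close Briarlake (overflow 11)
  24÷2 = 12 each, +1 to first 0
Round 4: Ashgrove=26 Hollowpine=25 → close Hollowpine (overflow 19)
  25÷1 = 25 each, +1 to first 0

Closure order: Greywater, Juniper, Briarlake, Hollowpine
Last habitat: Ashgrove with 51 animals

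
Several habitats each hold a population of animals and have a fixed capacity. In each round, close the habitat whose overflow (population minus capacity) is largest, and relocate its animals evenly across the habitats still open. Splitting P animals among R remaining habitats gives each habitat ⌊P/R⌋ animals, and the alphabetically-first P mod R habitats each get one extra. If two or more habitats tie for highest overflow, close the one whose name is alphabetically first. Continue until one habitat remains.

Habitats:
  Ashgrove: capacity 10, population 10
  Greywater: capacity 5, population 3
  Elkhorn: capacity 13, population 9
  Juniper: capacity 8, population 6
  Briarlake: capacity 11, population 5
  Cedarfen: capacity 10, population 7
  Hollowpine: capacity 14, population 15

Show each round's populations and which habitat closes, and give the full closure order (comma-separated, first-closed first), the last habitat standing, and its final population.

Round 1: Ashgrove=10 Briarlake=5 Cedarfen=7 Elkhorn=9 Greywater=3 Hollowpine=15 Juniper=6 → close Hollowpine (overflow 1)
  15÷6 = 2 each, +1 to first 3
Round 2: Ashgrove=13 Briarlake=8 Cedarfen=10 Elkhorn=11 Greywater=5 Juniper=8 → close Ashgrove (overflow 3)
  13÷5 = 2 each, +1 to first 3
Round 3: Briarlake=11 Cedarfen=13 Elkhorn=14 Greywater=7 Juniper=10 → close Cedarfen (overflow 3)
  13÷4 = 3 each, +1 to first 1
Round 4: Briarlake=15 Elkhorn=17 Greywater=10 Juniper=13 → close Greywater (overflow 5)
  10÷3 = 3 each, +1 to first 1
Round 5: Briarlake=19 Elkhorn=20 Juniper=16 → close Briarlake (overflow 8)
  19÷2 = 9 each, +1 to first 1
Round 6: Elkhorn=30 Juniper=25 → close Elkhorn (overflow 17)
  30÷1 = 30 each, +1 to first 0

Closure order: Hollowpine, Ashgrove, Cedarfen, Greywater, Briarlake, Elkhorn
Last habitat: Juniper with 55 animals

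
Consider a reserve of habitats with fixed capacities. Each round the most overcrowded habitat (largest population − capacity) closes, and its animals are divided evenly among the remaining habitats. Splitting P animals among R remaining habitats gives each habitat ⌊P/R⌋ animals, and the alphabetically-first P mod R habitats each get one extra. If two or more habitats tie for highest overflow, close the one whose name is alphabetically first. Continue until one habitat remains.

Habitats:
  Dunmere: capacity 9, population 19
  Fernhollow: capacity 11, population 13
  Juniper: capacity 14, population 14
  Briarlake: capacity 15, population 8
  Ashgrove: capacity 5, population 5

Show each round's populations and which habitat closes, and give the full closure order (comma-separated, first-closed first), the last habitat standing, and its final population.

Closure order: Dunmere, Fernhollow, Ashgrove, Juniper
Last habitat: Briarlake with 59 animals

Round 1: Ashgrove=5 Briarlake=8 Dunmere=19 Fernhollow=13 Juniper=14 → close Dunmere (overflow 10)
  19÷4 = 4 each, +1 to first 3
Round 2: Ashgrove=10 Briarlake=13 Fernhollow=18 Juniper=18 → close Fernhollow (overflow 7)
  18÷3 = 6 each, +1 to first 0
Round 3: Ashgrove=16 Briarlake=19 Juniper=24 → close Ashgrove (overflow 11)
  16÷2 = 8 each, +1 to first 0
Round 4: Briarlake=27 Juniper=32 → close Juniper (overflow 18)
  32÷1 = 32 each, +1 to first 0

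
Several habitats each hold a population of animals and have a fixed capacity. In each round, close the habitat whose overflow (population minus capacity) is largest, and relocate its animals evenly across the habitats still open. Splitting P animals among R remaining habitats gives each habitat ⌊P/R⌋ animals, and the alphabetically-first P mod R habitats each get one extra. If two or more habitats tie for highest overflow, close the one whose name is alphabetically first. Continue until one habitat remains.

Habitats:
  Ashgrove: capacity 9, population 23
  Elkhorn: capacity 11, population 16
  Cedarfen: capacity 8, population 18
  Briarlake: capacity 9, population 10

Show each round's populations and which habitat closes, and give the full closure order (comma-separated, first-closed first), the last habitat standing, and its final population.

Round 1: Ashgrove=23 Briarlake=10 Cedarfen=18 Elkhorn=16 → close Ashgrove (overflow 14)
  23÷3 = 7 each, +1 to first 2
Round 2: Briarlake=18 Cedarfen=26 Elkhorn=23 → close Cedarfen (overflow 18)
  26÷2 = 13 each, +1 to first 0
Round 3: Briarlake=31 Elkhorn=36 → close Elkhorn (overflow 25)
  36÷1 = 36 each, +1 to first 0

Closure order: Ashgrove, Cedarfen, Elkhorn
Last habitat: Briarlake with 67 animals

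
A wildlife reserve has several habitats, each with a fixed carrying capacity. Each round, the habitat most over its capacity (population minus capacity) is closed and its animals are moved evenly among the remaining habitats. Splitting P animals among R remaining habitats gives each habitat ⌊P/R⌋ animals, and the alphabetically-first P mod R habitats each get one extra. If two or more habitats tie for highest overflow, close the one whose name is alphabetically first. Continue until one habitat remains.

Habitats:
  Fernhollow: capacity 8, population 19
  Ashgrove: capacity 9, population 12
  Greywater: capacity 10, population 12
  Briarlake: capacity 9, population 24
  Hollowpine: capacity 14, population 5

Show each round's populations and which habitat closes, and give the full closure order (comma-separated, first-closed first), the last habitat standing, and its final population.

Round 1: Ashgrove=12 Briarlake=24 Fernhollow=19 Greywater=12 Hollowpine=5 → close Briarlake (overflow 15)
  24÷4 = 6 each, +1 to first 0
Round 2: Ashgrove=18 Fernhollow=25 Greywater=18 Hollowpine=11 → close Fernhollow (overflow 17)
  25÷3 = 8 each, +1 to first 1
Round 3: Ashgrove=27 Greywater=26 Hollowpine=19 → close Ashgrove (overflow 18)
  27÷2 = 13 each, +1 to first 1
Round 4: Greywater=40 Hollowpine=32 → close Greywater (overflow 30)
  40÷1 = 40 each, +1 to first 0

Closure order: Briarlake, Fernhollow, Ashgrove, Greywater
Last habitat: Hollowpine with 72 animals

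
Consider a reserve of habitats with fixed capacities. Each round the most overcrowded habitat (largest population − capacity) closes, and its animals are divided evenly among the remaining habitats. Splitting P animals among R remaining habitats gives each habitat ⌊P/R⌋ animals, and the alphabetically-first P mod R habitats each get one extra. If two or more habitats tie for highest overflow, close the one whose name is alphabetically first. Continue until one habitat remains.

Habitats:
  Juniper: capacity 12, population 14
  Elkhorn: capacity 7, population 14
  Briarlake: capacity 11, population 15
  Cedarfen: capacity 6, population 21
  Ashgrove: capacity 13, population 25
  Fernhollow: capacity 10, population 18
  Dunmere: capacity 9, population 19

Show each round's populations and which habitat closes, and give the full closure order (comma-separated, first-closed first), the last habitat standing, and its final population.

Closure order: Cedarfen, Ashgrove, Dunmere, Fernhollow, Briarlake, Elkhorn
Last habitat: Juniper with 126 animals

Round 1: Ashgrove=25 Briarlake=15 Cedarfen=21 Dunmere=19 Elkhorn=14 Fernhollow=18 Juniper=14 → close Cedarfen (overflow 15)
  21÷6 = 3 each, +1 to first 3
Round 2: Ashgrove=29 Briarlake=19 Dunmere=23 Elkhorn=17 Fernhollow=21 Juniper=17 → close Ashgrove (overflow 16)
  29÷5 = 5 each, +1 to first 4
Round 3: Briarlake=25 Dunmere=29 Elkhorn=23 Fernhollow=27 Juniper=22 → close Dunmere (overflow 20)
  29÷4 = 7 each, +1 to first 1
Round 4: Briarlake=33 Elkhorn=30 Fernhollow=34 Juniper=29 → close Fernhollow (overflow 24)
  34÷3 = 11 each, +1 to first 1
Round 5: Briarlake=45 Elkhorn=41 Juniper=40 → close Briarlake (overflow 34)
  45÷2 = 22 each, +1 to first 1
Round 6: Elkhorn=64 Juniper=62 → close Elkhorn (overflow 57)
  64÷1 = 64 each, +1 to first 0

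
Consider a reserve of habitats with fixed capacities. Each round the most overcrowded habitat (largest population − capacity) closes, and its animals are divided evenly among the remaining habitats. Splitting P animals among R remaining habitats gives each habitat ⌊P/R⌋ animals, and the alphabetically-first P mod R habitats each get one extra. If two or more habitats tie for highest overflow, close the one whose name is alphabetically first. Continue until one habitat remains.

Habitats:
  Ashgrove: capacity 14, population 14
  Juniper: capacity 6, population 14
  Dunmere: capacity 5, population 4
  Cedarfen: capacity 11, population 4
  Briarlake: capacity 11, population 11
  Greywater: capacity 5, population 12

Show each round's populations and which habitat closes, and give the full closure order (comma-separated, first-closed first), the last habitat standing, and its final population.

Round 1: Ashgrove=14 Briarlake=11 Cedarfen=4 Dunmere=4 Greywater=12 Juniper=14 → close Juniper (overflow 8)
  14÷5 = 2 each, +1 to first 4
Round 2: Ashgrove=17 Briarlake=14 Cedarfen=7 Dunmere=7 Greywater=14 → close Greywater (overflow 9)
  14÷4 = 3 each, +1 to first 2
Round 3: Ashgrove=21 Briarlake=18 Cedarfen=10 Dunmere=10 → close Ashgrove (overflow 7)
  21÷3 = 7 each, +1 to first 0
Round 4: Briarlake=25 Cedarfen=17 Dunmere=17 → close Briarlake (overflow 14)
  25÷2 = 12 each, +1 to first 1
Round 5: Cedarfen=30 Dunmere=29 → close Dunmere (overflow 24)
  29÷1 = 29 each, +1 to first 0

Closure order: Juniper, Greywater, Ashgrove, Briarlake, Dunmere
Last habitat: Cedarfen with 59 animals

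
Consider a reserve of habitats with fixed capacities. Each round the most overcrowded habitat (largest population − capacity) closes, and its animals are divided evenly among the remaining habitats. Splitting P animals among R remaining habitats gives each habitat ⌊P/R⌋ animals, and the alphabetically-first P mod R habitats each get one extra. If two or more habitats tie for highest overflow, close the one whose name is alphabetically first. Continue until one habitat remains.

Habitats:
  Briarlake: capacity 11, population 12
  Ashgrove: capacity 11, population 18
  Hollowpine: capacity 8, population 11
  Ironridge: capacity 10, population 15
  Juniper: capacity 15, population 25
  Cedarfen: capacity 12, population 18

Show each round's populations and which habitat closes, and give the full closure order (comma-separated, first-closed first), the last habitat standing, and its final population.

Closure order: Juniper, Ashgrove, Cedarfen, Hollowpine, Ironridge
Last habitat: Briarlake with 99 animals

Round 1: Ashgrove=18 Briarlake=12 Cedarfen=18 Hollowpine=11 Ironridge=15 Juniper=25 → close Juniper (overflow 10)
  25÷5 = 5 each, +1 to first 0
Round 2: Ashgrove=23 Briarlake=17 Cedarfen=23 Hollowpine=16 Ironridge=20 → close Ashgrove (overflow 12)
  23÷4 = 5 each, +1 to first 3
Round 3: Briarlake=23 Cedarfen=29 Hollowpine=22 Ironridge=25 → close Cedarfen (overflow 17)
  29÷3 = 9 each, +1 to first 2
Round 4: Briarlake=33 Hollowpine=32 Ironridge=34 → close Hollowpine (overflow 24)
  32÷2 = 16 each, +1 to first 0
Round 5: Briarlake=49 Ironridge=50 → close Ironridge (overflow 40)
  50÷1 = 50 each, +1 to first 0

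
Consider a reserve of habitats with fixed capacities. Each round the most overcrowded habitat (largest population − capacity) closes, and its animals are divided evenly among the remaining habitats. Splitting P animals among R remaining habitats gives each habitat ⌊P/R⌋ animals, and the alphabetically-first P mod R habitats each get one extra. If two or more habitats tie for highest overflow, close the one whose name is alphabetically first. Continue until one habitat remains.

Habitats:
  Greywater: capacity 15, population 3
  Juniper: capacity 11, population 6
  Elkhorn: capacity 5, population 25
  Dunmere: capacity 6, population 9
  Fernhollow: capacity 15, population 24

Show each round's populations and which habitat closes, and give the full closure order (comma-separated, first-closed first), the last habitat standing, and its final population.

Round 1: Dunmere=9 Elkhorn=25 Fernhollow=24 Greywater=3 Juniper=6 → close Elkhorn (overflow 20)
  25÷4 = 6 each, +1 to first 1
Round 2: Dunmere=16 Fernhollow=30 Greywater=9 Juniper=12 → close Fernhollow (overflow 15)
  30÷3 = 10 each, +1 to first 0
Round 3: Dunmere=26 Greywater=19 Juniper=22 → close Dunmere (overflow 20)
  26÷2 = 13 each, +1 to first 0
Round 4: Greywater=32 Juniper=35 → close Juniper (overflow 24)
  35÷1 = 35 each, +1 to first 0

Closure order: Elkhorn, Fernhollow, Dunmere, Juniper
Last habitat: Greywater with 67 animals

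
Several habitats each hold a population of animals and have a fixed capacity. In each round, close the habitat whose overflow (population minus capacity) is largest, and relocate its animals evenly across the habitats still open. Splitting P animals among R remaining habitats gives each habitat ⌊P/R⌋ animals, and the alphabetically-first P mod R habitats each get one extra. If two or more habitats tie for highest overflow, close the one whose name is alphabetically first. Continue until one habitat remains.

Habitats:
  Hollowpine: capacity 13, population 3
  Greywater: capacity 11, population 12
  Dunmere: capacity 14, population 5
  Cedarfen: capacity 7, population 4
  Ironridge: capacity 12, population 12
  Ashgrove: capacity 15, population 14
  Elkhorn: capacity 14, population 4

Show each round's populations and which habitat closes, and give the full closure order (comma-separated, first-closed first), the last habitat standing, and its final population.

Closure order: Greywater, Ironridge, Ashgrove, Cedarfen, Dunmere, Elkhorn
Last habitat: Hollowpine with 54 animals

Round 1: Ashgrove=14 Cedarfen=4 Dunmere=5 Elkhorn=4 Greywater=12 Hollowpine=3 Ironridge=12 → close Greywater (overflow 1)
  12÷6 = 2 each, +1 to first 0
Round 2: Ashgrove=16 Cedarfen=6 Dunmere=7 Elkhorn=6 Hollowpine=5 Ironridge=14 → close Ironridge (overflow 2)
  14÷5 = 2 each, +1 to first 4
Round 3: Ashgrove=19 Cedarfen=9 Dunmere=10 Elkhorn=9 Hollowpine=7 → close Ashgrove (overflow 4)
  19÷4 = 4 each, +1 to first 3
Round 4: Cedarfen=14 Dunmere=15 Elkhorn=14 Hollowpine=11 → close Cedarfen (overflow 7)
  14÷3 = 4 each, +1 to first 2
Round 5: Dunmere=20 Elkhorn=19 Hollowpine=15 → close Dunmere (overflow 6)
  20÷2 = 10 each, +1 to first 0
Round 6: Elkhorn=29 Hollowpine=25 → close Elkhorn (overflow 15)
  29÷1 = 29 each, +1 to first 0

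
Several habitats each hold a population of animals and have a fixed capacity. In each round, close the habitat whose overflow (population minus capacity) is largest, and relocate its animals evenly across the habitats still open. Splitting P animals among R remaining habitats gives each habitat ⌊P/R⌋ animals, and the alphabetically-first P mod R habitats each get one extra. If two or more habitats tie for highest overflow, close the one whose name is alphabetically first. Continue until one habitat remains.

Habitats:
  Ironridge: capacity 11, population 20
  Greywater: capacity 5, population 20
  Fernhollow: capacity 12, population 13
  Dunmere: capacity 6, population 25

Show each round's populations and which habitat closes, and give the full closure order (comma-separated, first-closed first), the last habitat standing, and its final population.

Closure order: Dunmere, Greywater, Ironridge
Last habitat: Fernhollow with 78 animals

Round 1: Dunmere=25 Fernhollow=13 Greywater=20 Ironridge=20 → close Dunmere (overflow 19)
  25÷3 = 8 each, +1 to first 1
Round 2: Fernhollow=22 Greywater=28 Ironridge=28 → close Greywater (overflow 23)
  28÷2 = 14 each, +1 to first 0
Round 3: Fernhollow=36 Ironridge=42 → close Ironridge (overflow 31)
  42÷1 = 42 each, +1 to first 0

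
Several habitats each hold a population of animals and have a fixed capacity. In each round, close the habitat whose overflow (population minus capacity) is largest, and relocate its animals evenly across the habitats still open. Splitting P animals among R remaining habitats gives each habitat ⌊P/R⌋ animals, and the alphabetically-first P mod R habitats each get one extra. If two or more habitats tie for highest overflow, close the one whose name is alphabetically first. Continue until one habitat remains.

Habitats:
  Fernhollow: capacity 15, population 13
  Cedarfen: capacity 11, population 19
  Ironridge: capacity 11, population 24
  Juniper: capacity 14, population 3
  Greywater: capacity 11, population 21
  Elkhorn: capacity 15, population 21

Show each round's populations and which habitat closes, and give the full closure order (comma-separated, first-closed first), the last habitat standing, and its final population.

Round 1: Cedarfen=19 Elkhorn=21 Fernhollow=13 Greywater=21 Ironridge=24 Juniper=3 → close Ironridge (overflow 13)
  24÷5 = 4 each, +1 to first 4
Round 2: Cedarfen=24 Elkhorn=26 Fernhollow=18 Greywater=26 Juniper=7 → close Greywater (overflow 15)
  26÷4 = 6 each, +1 to first 2
Round 3: Cedarfen=31 Elkhorn=33 Fernhollow=24 Juniper=13 → close Cedarfen (overflow 20)
  31÷3 = 10 each, +1 to first 1
Round 4: Elkhorn=44 Fernhollow=34 Juniper=23 → close Elkhorn (overflow 29)
  44÷2 = 22 each, +1 to first 0
Round 5: Fernhollow=56 Juniper=45 → close Fernhollow (overflow 41)
  56÷1 = 56 each, +1 to first 0

Closure order: Ironridge, Greywater, Cedarfen, Elkhorn, Fernhollow
Last habitat: Juniper with 101 animals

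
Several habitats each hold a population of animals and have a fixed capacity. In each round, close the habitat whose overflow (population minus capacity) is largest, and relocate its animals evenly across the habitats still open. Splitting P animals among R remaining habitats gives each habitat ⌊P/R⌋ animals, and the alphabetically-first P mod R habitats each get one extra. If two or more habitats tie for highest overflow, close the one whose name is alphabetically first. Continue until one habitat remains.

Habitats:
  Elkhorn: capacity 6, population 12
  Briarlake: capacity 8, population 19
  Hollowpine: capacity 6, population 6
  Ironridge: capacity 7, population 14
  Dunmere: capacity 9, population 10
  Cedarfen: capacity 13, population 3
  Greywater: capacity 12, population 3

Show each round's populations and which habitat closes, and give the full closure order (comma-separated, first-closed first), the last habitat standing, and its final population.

Closure order: Briarlake, Ironridge, Elkhorn, Dunmere, Hollowpine, Cedarfen
Last habitat: Greywater with 67 animals

Round 1: Briarlake=19 Cedarfen=3 Dunmere=10 Elkhorn=12 Greywater=3 Hollowpine=6 Ironridge=14 → close Briarlake (overflow 11)
  19÷6 = 3 each, +1 to first 1
Round 2: Cedarfen=7 Dunmere=13 Elkhorn=15 Greywater=6 Hollowpine=9 Ironridge=17 → close Ironridge (overflow 10)
  17÷5 = 3 each, +1 to first 2
Round 3: Cedarfen=11 Dunmere=17 Elkhorn=18 Greywater=9 Hollowpine=12 → close Elkhorn (overflow 12)
  18÷4 = 4 each, +1 to first 2
Round 4: Cedarfen=16 Dunmere=22 Greywater=13 Hollowpine=16 → close Dunmere (overflow 13)
  22÷3 = 7 each, +1 to first 1
Round 5: Cedarfen=24 Greywater=20 Hollowpine=23 → close Hollowpine (overflow 17)
  23÷2 = 11 each, +1 to first 1
Round 6: Cedarfen=36 Greywater=31 → close Cedarfen (overflow 23)
  36÷1 = 36 each, +1 to first 0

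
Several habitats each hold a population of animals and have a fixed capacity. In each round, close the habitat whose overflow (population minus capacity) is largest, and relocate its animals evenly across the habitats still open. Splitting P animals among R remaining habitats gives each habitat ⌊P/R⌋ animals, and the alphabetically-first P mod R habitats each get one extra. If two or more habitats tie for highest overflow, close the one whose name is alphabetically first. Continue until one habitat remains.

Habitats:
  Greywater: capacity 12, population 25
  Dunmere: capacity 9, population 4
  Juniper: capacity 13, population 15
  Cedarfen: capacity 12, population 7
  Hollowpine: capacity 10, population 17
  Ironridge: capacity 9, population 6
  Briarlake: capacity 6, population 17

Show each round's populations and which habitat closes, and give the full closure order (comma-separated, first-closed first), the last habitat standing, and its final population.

Closure order: Greywater, Briarlake, Hollowpine, Juniper, Cedarfen, Dunmere
Last habitat: Ironridge with 91 animals

Round 1: Briarlake=17 Cedarfen=7 Dunmere=4 Greywater=25 Hollowpine=17 Ironridge=6 Juniper=15 → close Greywater (overflow 13)
  25÷6 = 4 each, +1 to first 1
Round 2: Briarlake=22 Cedarfen=11 Dunmere=8 Hollowpine=21 Ironridge=10 Juniper=19 → close Briarlake (overflow 16)
  22÷5 = 4 each, +1 to first 2
Round 3: Cedarfen=16 Dunmere=13 Hollowpine=25 Ironridge=14 Juniper=23 → close Hollowpine (overflow 15)
  25÷4 = 6 each, +1 to first 1
Round 4: Cedarfen=23 Dunmere=19 Ironridge=20 Juniper=29 → close Juniper (overflow 16)
  29÷3 = 9 each, +1 to first 2
Round 5: Cedarfen=33 Dunmere=29 Ironridge=29 → close Cedarfen (overflow 21)
  33÷2 = 16 each, +1 to first 1
Round 6: Dunmere=46 Ironridge=45 → close Dunmere (overflow 37)
  46÷1 = 46 each, +1 to first 0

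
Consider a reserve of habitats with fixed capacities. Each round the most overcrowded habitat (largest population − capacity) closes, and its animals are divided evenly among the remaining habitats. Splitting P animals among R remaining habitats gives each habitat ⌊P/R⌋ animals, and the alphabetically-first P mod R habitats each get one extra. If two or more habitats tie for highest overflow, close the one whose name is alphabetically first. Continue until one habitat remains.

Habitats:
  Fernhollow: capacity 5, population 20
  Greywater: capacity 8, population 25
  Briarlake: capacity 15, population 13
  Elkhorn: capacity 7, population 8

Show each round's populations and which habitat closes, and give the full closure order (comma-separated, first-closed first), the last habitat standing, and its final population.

Round 1: Briarlake=13 Elkhorn=8 Fernhollow=20 Greywater=25 → close Greywater (overflow 17)
  25÷3 = 8 each, +1 to first 1
Round 2: Briarlake=22 Elkhorn=16 Fernhollow=28 → close Fernhollow (overflow 23)
  28÷2 = 14 each, +1 to first 0
Round 3: Briarlake=36 Elkhorn=30 → close Elkhorn (overflow 23)
  30÷1 = 30 each, +1 to first 0

Closure order: Greywater, Fernhollow, Elkhorn
Last habitat: Briarlake with 66 animals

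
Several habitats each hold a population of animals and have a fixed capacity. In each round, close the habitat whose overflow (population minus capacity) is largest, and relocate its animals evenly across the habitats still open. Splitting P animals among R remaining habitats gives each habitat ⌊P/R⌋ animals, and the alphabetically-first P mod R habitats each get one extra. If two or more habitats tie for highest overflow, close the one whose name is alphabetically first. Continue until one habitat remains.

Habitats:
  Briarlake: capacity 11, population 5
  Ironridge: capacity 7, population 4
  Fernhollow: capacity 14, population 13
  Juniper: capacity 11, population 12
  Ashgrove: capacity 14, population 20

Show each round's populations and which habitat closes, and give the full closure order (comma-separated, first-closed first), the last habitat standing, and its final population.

Round 1: Ashgrove=20 Briarlake=5 Fernhollow=13 Ironridge=4 Juniper=12 → close Ashgrove (overflow 6)
  20÷4 = 5 each, +1 to first 0
Round 2: Briarlake=10 Fernhollow=18 Ironridge=9 Juniper=17 → close Juniper (overflow 6)
  17÷3 = 5 each, +1 to first 2
Round 3: Briarlake=16 Fernhollow=24 Ironridge=14 → close Fernhollow (overflow 10)
  24÷2 = 12 each, +1 to first 0
Round 4: Briarlake=28 Ironridge=26 → close Ironridge (overflow 19)
  26÷1 = 26 each, +1 to first 0

Closure order: Ashgrove, Juniper, Fernhollow, Ironridge
Last habitat: Briarlake with 54 animals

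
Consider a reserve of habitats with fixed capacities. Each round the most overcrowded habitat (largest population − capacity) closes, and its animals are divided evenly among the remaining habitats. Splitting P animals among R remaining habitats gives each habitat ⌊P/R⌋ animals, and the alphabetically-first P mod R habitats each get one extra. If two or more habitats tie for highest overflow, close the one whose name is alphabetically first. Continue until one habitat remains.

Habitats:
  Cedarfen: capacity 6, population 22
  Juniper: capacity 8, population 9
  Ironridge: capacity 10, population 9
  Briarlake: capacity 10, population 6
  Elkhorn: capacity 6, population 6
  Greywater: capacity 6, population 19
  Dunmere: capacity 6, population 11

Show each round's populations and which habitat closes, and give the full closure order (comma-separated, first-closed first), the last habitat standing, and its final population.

Closure order: Cedarfen, Greywater, Dunmere, Elkhorn, Juniper, Briarlake
Last habitat: Ironridge with 82 animals

Round 1: Briarlake=6 Cedarfen=22 Dunmere=11 Elkhorn=6 Greywater=19 Ironridge=9 Juniper=9 → close Cedarfen (overflow 16)
  22÷6 = 3 each, +1 to first 4
Round 2: Briarlake=10 Dunmere=15 Elkhorn=10 Greywater=23 Ironridge=12 Juniper=12 → close Greywater (overflow 17)
  23÷5 = 4 each, +1 to first 3
Round 3: Briarlake=15 Dunmere=20 Elkhorn=15 Ironridge=16 Juniper=16 → close Dunmere (overflow 14)
  20÷4 = 5 each, +1 to first 0
Round 4: Briarlake=20 Elkhorn=20 Ironridge=21 Juniper=21 → close Elkhorn (overflow 14)
  20÷3 = 6 each, +1 to first 2
Round 5: Briarlake=27 Ironridge=28 Juniper=27 → close Juniper (overflow 19)
  27÷2 = 13 each, +1 to first 1
Round 6: Briarlake=41 Ironridge=41 → close Briarlake (overflow 31)
  41÷1 = 41 each, +1 to first 0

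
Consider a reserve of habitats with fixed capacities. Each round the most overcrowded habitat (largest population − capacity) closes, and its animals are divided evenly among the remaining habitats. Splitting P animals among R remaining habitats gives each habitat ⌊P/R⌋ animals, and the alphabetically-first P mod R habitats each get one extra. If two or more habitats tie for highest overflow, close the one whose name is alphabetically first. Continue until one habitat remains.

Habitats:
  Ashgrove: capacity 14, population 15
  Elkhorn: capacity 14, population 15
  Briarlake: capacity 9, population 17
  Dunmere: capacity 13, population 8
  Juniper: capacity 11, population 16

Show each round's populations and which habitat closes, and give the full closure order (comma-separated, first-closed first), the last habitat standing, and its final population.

Closure order: Briarlake, Juniper, Ashgrove, Elkhorn
Last habitat: Dunmere with 71 animals

Round 1: Ashgrove=15 Briarlake=17 Dunmere=8 Elkhorn=15 Juniper=16 → close Briarlake (overflow 8)
  17÷4 = 4 each, +1 to first 1
Round 2: Ashgrove=20 Dunmere=12 Elkhorn=19 Juniper=20 → close Juniper (overflow 9)
  20÷3 = 6 each, +1 to first 2
Round 3: Ashgrove=27 Dunmere=19 Elkhorn=25 → close Ashgrove (overflow 13)
  27÷2 = 13 each, +1 to first 1
Round 4: Dunmere=33 Elkhorn=38 → close Elkhorn (overflow 24)
  38÷1 = 38 each, +1 to first 0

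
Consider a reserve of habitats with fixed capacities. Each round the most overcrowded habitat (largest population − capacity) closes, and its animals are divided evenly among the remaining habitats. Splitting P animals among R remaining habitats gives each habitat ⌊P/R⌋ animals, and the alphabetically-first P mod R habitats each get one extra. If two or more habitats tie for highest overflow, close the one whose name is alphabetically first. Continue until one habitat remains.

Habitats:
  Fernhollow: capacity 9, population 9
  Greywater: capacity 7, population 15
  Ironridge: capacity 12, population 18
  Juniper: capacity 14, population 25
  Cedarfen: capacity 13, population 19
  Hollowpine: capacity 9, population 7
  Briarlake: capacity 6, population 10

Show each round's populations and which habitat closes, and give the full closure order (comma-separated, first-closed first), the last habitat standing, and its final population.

Round 1: Briarlake=10 Cedarfen=19 Fernhollow=9 Greywater=15 Hollowpine=7 Ironridge=18 Juniper=25 → close Juniper (overflow 11)
  25÷6 = 4 each, +1 to first 1
Round 2: Briarlake=15 Cedarfen=23 Fernhollow=13 Greywater=19 Hollowpine=11 Ironridge=22 → close Greywater (overflow 12)
  19÷5 = 3 each, +1 to first 4
Round 3: Briarlake=19 Cedarfen=27 Fernhollow=17 Hollowpine=15 Ironridge=25 → close Cedarfen (overflow 14)
  27÷4 = 6 each, +1 to first 3
Round 4: Briarlake=26 Fernhollow=24 Hollowpine=22 Ironridge=31 → close Briarlake (overflow 20)
  26÷3 = 8 each, +1 to first 2
Round 5: Fernhollow=33 Hollowpine=31 Ironridge=39 → close Ironridge (overflow 27)
  39÷2 = 19 each, +1 to first 1
Round 6: Fernhollow=53 Hollowpine=50 → close Fernhollow (overflow 44)
  53÷1 = 53 each, +1 to first 0

Closure order: Juniper, Greywater, Cedarfen, Briarlake, Ironridge, Fernhollow
Last habitat: Hollowpine with 103 animals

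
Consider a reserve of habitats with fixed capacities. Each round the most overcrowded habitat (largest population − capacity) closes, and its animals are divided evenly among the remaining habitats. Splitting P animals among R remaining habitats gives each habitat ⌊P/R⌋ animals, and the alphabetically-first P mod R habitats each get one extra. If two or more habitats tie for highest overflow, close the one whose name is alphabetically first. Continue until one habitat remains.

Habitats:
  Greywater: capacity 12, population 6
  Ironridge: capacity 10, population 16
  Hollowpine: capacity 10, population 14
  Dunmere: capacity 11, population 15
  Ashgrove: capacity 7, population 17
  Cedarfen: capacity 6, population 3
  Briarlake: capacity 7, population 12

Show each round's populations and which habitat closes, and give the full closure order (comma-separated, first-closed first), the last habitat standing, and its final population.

Round 1: Ashgrove=17 Briarlake=12 Cedarfen=3 Dunmere=15 Greywater=6 Hollowpine=14 Ironridge=16 → close Ashgrove (overflow 10)
  17÷6 = 2 each, +1 to first 5
Round 2: Briarlake=15 Cedarfen=6 Dunmere=18 Greywater=9 Hollowpine=17 Ironridge=18 → close Briarlake (overflow 8)
  15÷5 = 3 each, +1 to first 0
Round 3: Cedarfen=9 Dunmere=21 Greywater=12 Hollowpine=20 Ironridge=21 → close Ironridge (overflow 11)
  21÷4 = 5 each, +1 to first 1
Round 4: Cedarfen=15 Dunmere=26 Greywater=17 Hollowpine=25 → close Dunmere (overflow 15)
  26÷3 = 8 each, +1 to first 2
Round 5: Cedarfen=24 Greywater=26 Hollowpine=33 → close Hollowpine (overflow 23)
  33÷2 = 16 each, +1 to first 1
Round 6: Cedarfen=41 Greywater=42 → close Cedarfen (overflow 35)
  41÷1 = 41 each, +1 to first 0

Closure order: Ashgrove, Briarlake, Ironridge, Dunmere, Hollowpine, Cedarfen
Last habitat: Greywater with 83 animals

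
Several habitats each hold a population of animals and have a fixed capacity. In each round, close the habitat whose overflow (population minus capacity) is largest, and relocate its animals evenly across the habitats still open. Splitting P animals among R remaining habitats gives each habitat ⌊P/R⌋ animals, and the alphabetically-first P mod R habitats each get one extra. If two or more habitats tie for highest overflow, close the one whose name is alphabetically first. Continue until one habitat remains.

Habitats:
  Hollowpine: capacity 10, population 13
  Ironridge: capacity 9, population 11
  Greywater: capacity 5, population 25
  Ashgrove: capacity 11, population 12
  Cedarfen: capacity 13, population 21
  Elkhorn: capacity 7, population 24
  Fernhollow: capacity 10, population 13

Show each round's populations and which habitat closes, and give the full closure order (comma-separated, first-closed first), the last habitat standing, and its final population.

Round 1: Ashgrove=12 Cedarfen=21 Elkhorn=24 Fernhollow=13 Greywater=25 Hollowpine=13 Ironridge=11 → close Greywater (overflow 20)
  25÷6 = 4 each, +1 to first 1
Round 2: Ashgrove=17 Cedarfen=25 Elkhorn=28 Fernhollow=17 Hollowpine=17 Ironridge=15 → close Elkhorn (overflow 21)
  28÷5 = 5 each, +1 to first 3
Round 3: Ashgrove=23 Cedarfen=31 Fernhollow=23 Hollowpine=22 Ironridge=20 → close Cedarfen (overflow 18)
  31÷4 = 7 each, +1 to first 3
Round 4: Ashgrove=31 Fernhollow=31 Hollowpine=30 Ironridge=27 → close Fernhollow (overflow 21)
  31÷3 = 10 each, +1 to first 1
Round 5: Ashgrove=42 Hollowpine=40 Ironridge=37 → close Ashgrove (overflow 31)
  42÷2 = 21 each, +1 to first 0
Round 6: Hollowpine=61 Ironridge=58 → close Hollowpine (overflow 51)
  61÷1 = 61 each, +1 to first 0

Closure order: Greywater, Elkhorn, Cedarfen, Fernhollow, Ashgrove, Hollowpine
Last habitat: Ironridge with 119 animals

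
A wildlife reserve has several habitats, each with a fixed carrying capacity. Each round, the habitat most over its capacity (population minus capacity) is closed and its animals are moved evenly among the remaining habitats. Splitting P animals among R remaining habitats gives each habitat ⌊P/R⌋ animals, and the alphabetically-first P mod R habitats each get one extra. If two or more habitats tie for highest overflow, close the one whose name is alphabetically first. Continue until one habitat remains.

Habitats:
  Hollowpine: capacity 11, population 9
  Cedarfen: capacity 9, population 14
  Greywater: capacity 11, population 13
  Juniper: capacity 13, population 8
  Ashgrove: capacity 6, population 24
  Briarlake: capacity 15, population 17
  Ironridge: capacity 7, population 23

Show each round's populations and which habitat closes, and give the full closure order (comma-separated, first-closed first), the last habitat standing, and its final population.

Closure order: Ashgrove, Ironridge, Cedarfen, Briarlake, Greywater, Hollowpine
Last habitat: Juniper with 108 animals

Round 1: Ashgrove=24 Briarlake=17 Cedarfen=14 Greywater=13 Hollowpine=9 Ironridge=23 Juniper=8 → close Ashgrove (overflow 18)
  24÷6 = 4 each, +1 to first 0
Round 2: Briarlake=21 Cedarfen=18 Greywater=17 Hollowpine=13 Ironridge=27 Juniper=12 → close Ironridge (overflow 20)
  27÷5 = 5 each, +1 to first 2
Round 3: Briarlake=27 Cedarfen=24 Greywater=22 Hollowpine=18 Juniper=17 → close Cedarfen (overflow 15)
  24÷4 = 6 each, +1 to first 0
Round 4: Briarlake=33 Greywater=28 Hollowpine=24 Juniper=23 → close Briarlake (overflow 18)
  33÷3 = 11 each, +1 to first 0
Round 5: Greywater=39 Hollowpine=35 Juniper=34 → close Greywater (overflow 28)
  39÷2 = 19 each, +1 to first 1
Round 6: Hollowpine=55 Juniper=53 → close Hollowpine (overflow 44)
  55÷1 = 55 each, +1 to first 0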